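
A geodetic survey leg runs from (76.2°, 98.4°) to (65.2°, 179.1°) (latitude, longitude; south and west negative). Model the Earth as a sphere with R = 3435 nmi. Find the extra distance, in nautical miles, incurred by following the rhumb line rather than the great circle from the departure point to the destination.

123 nmi

Great circle: cos σ = sin φ₁ sin φ₂ + cos φ₁ cos φ₂ cos Δλ,  σ = 0.4562 rad → d_gc = 1567.0 nmi
Rhumb line: Δψ = -0.5971, q = Δφ/Δψ = 0.3215, d_rh = R√(Δφ²+q²Δλ²) = 1689.6 nmi
Excess = 1689.6 − 1567.0 = 122.6 ≈ 123 nmi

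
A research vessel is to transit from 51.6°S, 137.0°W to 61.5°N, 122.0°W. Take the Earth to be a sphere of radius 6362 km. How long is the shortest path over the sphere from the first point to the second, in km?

Haversine: a = sin²(Δφ/2)+cos φ₁ cos φ₂ sin²(Δλ/2) = 0.70122;  σ = 2·atan2(√a,√(1−a))
σ = 113.731° → d = Rσ = 6362·1.98497 = 12628 km

12628 km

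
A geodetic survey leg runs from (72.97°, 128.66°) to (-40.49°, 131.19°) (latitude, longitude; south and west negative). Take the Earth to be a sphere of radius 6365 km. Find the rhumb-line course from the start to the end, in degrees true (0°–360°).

Δψ = ln[tan(π/4+φ₂/2)/tan(π/4+φ₁/2)] = -2.6731
Δλ = +0.0442 rad (taken the short way round)
course = atan2(Δλ, Δψ) = 179.05°

179.1°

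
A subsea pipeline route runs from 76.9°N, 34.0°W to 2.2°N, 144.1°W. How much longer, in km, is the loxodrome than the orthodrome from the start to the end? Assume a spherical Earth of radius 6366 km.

930 km

Great circle: cos σ = sin φ₁ sin φ₂ + cos φ₁ cos φ₂ cos Δλ,  σ = 1.6113 rad → d_gc = 10257.23 km
Rhumb line: Δψ = -2.1260, q = Δφ/Δψ = 0.6133, d_rh = R√(Δφ²+q²Δλ²) = 11187.66 km
Excess = 11187.66 − 10257.23 = 930.43 ≈ 930 km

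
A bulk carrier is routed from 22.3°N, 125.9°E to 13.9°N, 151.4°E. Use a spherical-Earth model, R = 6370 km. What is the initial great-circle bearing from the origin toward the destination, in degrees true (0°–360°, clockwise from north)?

θ = atan2( sin Δλ·cos φ₂ ,  cos φ₁ sin φ₂ − sin φ₁ cos φ₂ cos Δλ )
  = atan2(+0.4179, -0.1102) = 104.77°

104.8°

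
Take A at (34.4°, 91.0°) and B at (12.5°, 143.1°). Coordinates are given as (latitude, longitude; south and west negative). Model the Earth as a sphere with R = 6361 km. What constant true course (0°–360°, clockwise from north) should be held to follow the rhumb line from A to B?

114.8°

Meridional parts: M(φ₁)=+0.6401, M(φ₂)=+0.2199 → ΔM = -0.4202;  Δλ = +0.9093 rad
tan C = Δλ / ΔM = -2.1641 → C = 114.80°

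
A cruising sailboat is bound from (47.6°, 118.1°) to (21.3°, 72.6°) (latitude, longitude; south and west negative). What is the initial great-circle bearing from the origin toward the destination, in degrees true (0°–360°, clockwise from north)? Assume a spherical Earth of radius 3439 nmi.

250.3°

θ = atan2( sin Δλ·cos φ₂ ,  cos φ₁ sin φ₂ − sin φ₁ cos φ₂ cos Δλ )
  = atan2(-0.6645, -0.2373) = 250.35°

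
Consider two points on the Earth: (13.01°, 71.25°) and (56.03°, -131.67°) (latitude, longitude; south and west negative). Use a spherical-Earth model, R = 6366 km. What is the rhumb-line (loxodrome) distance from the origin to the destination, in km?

Δψ = ln[tan(π/4+φ₂/2)/tan(π/4+φ₁/2)] = +0.9569;  Δφ = +0.7508 rad,  Δλ = +2.7416 rad
q = Δφ/Δψ = 0.7846
d = R·√(Δφ² + q²Δλ²) = 6366·2.27837 = 14504 km

14504 km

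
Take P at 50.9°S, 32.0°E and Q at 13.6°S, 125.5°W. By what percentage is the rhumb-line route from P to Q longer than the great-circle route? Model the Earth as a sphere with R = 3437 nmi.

Great circle: σ = 1.9648 rad → d_gc = Rσ = 6752.9 nmi
Rhumb: Δφ = +0.6510, Δλ = -2.7489, Δψ = +0.7957, q = Δφ/Δψ = 0.8181 → d_rh = R√(Δφ²+q²Δλ²) = 8047.0 nmi
Excess = (8047.0 − 6752.9) / 6752.9 = 1294.1 / 6752.9 = 19.16% ≈ 19.2%

19.2%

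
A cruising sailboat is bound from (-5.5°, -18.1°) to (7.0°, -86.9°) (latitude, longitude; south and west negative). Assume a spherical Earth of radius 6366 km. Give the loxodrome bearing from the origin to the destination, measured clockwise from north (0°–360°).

280.3°

Δψ = ln[tan(π/4+φ₂/2)/tan(π/4+φ₁/2)] = +0.2186
Δλ = -1.2008 rad (taken the short way round)
course = atan2(Δλ, Δψ) = 280.32°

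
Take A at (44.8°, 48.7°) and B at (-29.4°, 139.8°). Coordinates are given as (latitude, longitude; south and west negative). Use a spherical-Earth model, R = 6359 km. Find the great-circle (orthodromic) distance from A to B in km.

cos σ = sin φ₁ sin φ₂ + cos φ₁ cos φ₂ cos Δλ
      = sin(44.80°)sin(-29.40°) + cos(44.80°)cos(-29.40°)cos(91.10°) = -0.3578
σ = 110.964° → d = Rσ = 6359·1.93668 = 12315 km

12315 km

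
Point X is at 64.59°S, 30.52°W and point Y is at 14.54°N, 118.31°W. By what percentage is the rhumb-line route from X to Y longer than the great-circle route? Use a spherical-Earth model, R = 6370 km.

Great circle: σ = 1.7831 rad → d_gc = Rσ = 11358.6 km
Rhumb: Δφ = +1.3811, Δλ = -1.5322, Δψ = +1.7462, q = Δφ/Δψ = 0.7909 → d_rh = R√(Δφ²+q²Δλ²) = 11704.1 km
Excess = (11704.1 − 11358.6) / 11358.6 = 345.5 / 11358.6 = 3.04% ≈ 3.0%

3.0%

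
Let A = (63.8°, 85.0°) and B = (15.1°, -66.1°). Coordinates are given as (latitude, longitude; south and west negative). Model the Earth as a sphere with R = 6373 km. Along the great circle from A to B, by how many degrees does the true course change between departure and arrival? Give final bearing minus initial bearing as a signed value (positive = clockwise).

At departure: θ₁ = atan2(sin Δλ cos φ₂, cos φ₁ sin φ₂ − sin φ₁ cos φ₂ cos Δλ) = 331.89°
At arrival: θ₂ = atan2(sin Δλ cos φ₁, −cos φ₂ sin φ₁ + sin φ₂ cos φ₁ cos Δλ) = 192.44°
Δθ = θ₂ − θ₁ = -139.4°

-139.4°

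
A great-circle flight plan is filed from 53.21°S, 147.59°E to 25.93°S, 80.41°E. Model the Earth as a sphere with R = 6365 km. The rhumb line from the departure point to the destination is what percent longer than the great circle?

Great circle: σ = 0.9775 rad → d_gc = Rσ = 6222.0 km
Rhumb: Δφ = +0.4761, Δλ = -1.1725, Δψ = +0.6321, q = Δφ/Δψ = 0.7533 → d_rh = R√(Δφ²+q²Δλ²) = 6386.5 km
Excess = (6386.5 − 6222.0) / 6222.0 = 164.5 / 6222.0 = 2.64% ≈ 2.6%

2.6%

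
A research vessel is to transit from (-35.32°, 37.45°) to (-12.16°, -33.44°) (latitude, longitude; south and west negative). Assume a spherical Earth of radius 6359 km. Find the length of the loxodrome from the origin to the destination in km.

7582 km

Δψ = ln[tan(π/4+φ₂/2)/tan(π/4+φ₁/2)] = +0.4458;  Δφ = +0.4042 rad,  Δλ = -1.2373 rad
q = Δφ/Δψ = 0.9067
d = R·√(Δφ² + q²Δλ²) = 6359·1.19240 = 7582 km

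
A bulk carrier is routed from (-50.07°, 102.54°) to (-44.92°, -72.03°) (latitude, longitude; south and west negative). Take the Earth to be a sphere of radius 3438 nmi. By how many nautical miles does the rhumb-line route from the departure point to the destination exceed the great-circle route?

Great circle: cos σ = sin φ₁ sin φ₂ + cos φ₁ cos φ₂ cos Δλ,  σ = 1.4817 rad → d_gc = 5093.9 nmi
Rhumb line: Δψ = +0.1332, q = Δφ/Δψ = 0.6749, d_rh = R√(Δφ²+q²Δλ²) = 7076.1 nmi
Excess = 7076.1 − 5093.9 = 1982.2 ≈ 1982 nmi

1982 nmi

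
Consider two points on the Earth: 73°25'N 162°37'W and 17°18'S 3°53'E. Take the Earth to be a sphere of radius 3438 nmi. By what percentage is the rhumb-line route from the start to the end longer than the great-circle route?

20.7%

Great circle: σ = 2.1531 rad → d_gc = Rσ = 7402.5 nmi
Rhumb: Δφ = -1.5833, Δλ = +2.9060, Δψ = -2.2326, q = Δφ/Δψ = 0.7092 → d_rh = R√(Δφ²+q²Δλ²) = 8934.8 nmi
Excess = (8934.8 − 7402.5) / 7402.5 = 1532.3 / 7402.5 = 20.70% ≈ 20.7%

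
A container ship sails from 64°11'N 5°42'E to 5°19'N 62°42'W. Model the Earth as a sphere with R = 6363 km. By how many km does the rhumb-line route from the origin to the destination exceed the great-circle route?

210 km

Great circle: cos σ = sin φ₁ sin φ₂ + cos φ₁ cos φ₂ cos Δλ,  σ = 1.3253 rad → d_gc = 8432.88 km
Rhumb line: Δψ = -1.3803, q = Δφ/Δψ = 0.7443, d_rh = R√(Δφ²+q²Δλ²) = 8643.36 km
Excess = 8643.36 − 8432.88 = 210.48 ≈ 210 km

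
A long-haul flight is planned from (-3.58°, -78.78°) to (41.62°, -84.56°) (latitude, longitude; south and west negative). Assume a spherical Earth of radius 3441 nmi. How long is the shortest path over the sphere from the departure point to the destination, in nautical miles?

cos σ = sin φ₁ sin φ₂ + cos φ₁ cos φ₂ cos Δλ
      = sin(-3.58°)sin(41.62°) + cos(-3.58°)cos(41.62°)cos(-5.78°) = 0.7008
σ = 45.505° → d = Rσ = 3441·0.79422 = 2733 nmi

2733 nmi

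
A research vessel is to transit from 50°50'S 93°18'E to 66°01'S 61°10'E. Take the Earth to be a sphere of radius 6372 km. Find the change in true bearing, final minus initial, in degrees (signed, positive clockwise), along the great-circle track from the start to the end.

+27.8°

Initial bearing θ₁ = atan2(sin Δλ cos φ₂, cos φ₁ sin φ₂ − sin φ₁ cos φ₂ cos Δλ) = 214.88°
Final bearing θ₂ = (initial bearing from the destination back to the start) + 180° = 242.68°
Δθ = θ₂ − θ₁ = +27.8°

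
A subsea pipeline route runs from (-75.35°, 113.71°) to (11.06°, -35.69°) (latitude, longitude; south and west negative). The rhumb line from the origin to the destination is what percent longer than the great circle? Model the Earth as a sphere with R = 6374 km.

16.6%

Great circle: σ = 1.9815 rad → d_gc = Rσ = 12630.1 km
Rhumb: Δφ = +1.5081, Δλ = -2.6075, Δψ = +2.2457, q = Δφ/Δψ = 0.6716 → d_rh = R√(Δφ²+q²Δλ²) = 14730.6 km
Excess = (14730.6 − 12630.1) / 12630.1 = 2100.5 / 12630.1 = 16.63% ≈ 16.6%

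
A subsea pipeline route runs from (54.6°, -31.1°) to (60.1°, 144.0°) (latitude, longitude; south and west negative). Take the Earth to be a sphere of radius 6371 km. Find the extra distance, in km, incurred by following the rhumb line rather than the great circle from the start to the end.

3245 km

Great circle: cos σ = sin φ₁ sin φ₂ + cos φ₁ cos φ₂ cos Δλ,  σ = 1.1385 rad → d_gc = 7253.6 km
Rhumb line: Δψ = +0.1783, q = Δφ/Δψ = 0.5383, d_rh = R√(Δφ²+q²Δλ²) = 10498.4 km
Excess = 10498.4 − 7253.6 = 3244.8 ≈ 3245 km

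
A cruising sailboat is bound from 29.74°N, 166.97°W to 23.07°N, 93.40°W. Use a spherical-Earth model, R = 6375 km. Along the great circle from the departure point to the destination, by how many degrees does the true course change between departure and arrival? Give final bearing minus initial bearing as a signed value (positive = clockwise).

+36.8°

Initial bearing θ₁ = atan2(sin Δλ cos φ₂, cos φ₁ sin φ₂ − sin φ₁ cos φ₂ cos Δλ) = 76.54°
Final bearing θ₂ = (initial bearing from the destination back to the start) + 180° = 113.39°
Δθ = θ₂ − θ₁ = +36.8°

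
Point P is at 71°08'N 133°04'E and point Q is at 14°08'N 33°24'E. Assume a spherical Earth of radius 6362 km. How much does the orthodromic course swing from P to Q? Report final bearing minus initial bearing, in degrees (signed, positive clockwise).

-84.8°

Initial bearing θ₁ = atan2(sin Δλ cos φ₂, cos φ₁ sin φ₂ − sin φ₁ cos φ₂ cos Δλ) = 283.70°
Final bearing θ₂ = (initial bearing from the destination back to the start) + 180° = 198.90°
Δθ = θ₂ − θ₁ = -84.8°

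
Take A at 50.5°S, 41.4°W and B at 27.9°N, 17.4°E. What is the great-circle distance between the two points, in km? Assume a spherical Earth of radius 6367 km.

Haversine: a = sin²(Δφ/2)+cos φ₁ cos φ₂ sin²(Δλ/2) = 0.53493;  σ = 2·atan2(√a,√(1−a))
σ = 94.006° → d = Rσ = 6367·1.64071 = 10446 km

10446 km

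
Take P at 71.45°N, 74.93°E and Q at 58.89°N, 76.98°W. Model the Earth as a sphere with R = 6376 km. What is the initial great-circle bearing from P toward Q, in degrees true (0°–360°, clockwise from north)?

N = sin Δλ·cos φ₂ = -0.2433;  D = cos φ₁ sin φ₂ − sin φ₁ cos φ₂ cos Δλ = +0.7045
initial course = atan2(N, D) = 340.95°

340.9°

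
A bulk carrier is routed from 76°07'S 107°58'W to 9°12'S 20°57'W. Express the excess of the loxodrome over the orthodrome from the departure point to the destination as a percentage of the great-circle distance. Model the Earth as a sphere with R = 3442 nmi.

5.7%

Great circle: σ = 1.4025 rad → d_gc = Rσ = 4827.3 nmi
Rhumb: Δφ = +1.1679, Δλ = +1.5187, Δψ = +1.9445, q = Δφ/Δψ = 0.6006 → d_rh = R√(Δφ²+q²Δλ²) = 5100.8 nmi
Excess = (5100.8 − 4827.3) / 4827.3 = 273.5 / 4827.3 = 5.67% ≈ 5.7%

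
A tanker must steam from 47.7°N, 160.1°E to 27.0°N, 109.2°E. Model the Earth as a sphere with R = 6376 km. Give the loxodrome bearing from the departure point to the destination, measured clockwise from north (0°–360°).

Meridional parts: M(φ₁)=+0.9497, M(φ₂)=+0.4897 → ΔM = -0.4599;  Δλ = -0.8884 rad
tan C = Δλ / ΔM = +1.9315 → C = 242.63°

242.6°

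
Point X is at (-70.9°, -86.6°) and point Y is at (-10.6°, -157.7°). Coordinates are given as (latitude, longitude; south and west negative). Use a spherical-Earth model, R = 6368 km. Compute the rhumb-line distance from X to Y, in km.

8489 km

Δψ = ln[tan(π/4+φ₂/2)/tan(π/4+φ₁/2)] = +1.5963;  Δφ = +1.0524 rad,  Δλ = -1.2409 rad
q = Δφ/Δψ = 0.6593
d = R·√(Δφ² + q²Δλ²) = 6368·1.33303 = 8489 km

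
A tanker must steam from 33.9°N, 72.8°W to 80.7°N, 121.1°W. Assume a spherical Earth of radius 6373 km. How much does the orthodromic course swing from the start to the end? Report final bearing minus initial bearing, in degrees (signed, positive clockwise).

-44.7°

At departure: θ₁ = atan2(sin Δλ cos φ₂, cos φ₁ sin φ₂ − sin φ₁ cos φ₂ cos Δλ) = 350.97°
At arrival: θ₂ = atan2(sin Δλ cos φ₁, −cos φ₂ sin φ₁ + sin φ₂ cos φ₁ cos Δλ) = 306.27°
Δθ = θ₂ − θ₁ = -44.7°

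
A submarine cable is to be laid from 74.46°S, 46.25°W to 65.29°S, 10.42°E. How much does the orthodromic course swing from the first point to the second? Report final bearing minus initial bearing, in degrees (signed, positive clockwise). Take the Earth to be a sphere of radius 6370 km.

-53.9°

Initial bearing θ₁ = atan2(sin Δλ cos φ₂, cos φ₁ sin φ₂ − sin φ₁ cos φ₂ cos Δλ) = 93.62°
Final bearing θ₂ = (initial bearing from the destination back to the start) + 180° = 39.76°
Δθ = θ₂ − θ₁ = -53.9°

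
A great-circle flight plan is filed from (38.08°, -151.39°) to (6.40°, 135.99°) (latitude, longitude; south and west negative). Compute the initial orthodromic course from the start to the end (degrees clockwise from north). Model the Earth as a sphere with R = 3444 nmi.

264.3°

θ = atan2( sin Δλ·cos φ₂ ,  cos φ₁ sin φ₂ − sin φ₁ cos φ₂ cos Δλ )
  = atan2(-0.9484, -0.0953) = 264.26°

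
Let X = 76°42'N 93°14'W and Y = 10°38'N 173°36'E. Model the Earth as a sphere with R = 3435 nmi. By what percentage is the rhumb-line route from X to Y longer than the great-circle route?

6.7%

Great circle: σ = 1.4029 rad → d_gc = Rσ = 4819.0 nmi
Rhumb: Δφ = -1.1531, Δλ = -1.6261, Δψ = -1.9624, q = Δφ/Δψ = 0.5876 → d_rh = R√(Δφ²+q²Δλ²) = 5143.8 nmi
Excess = (5143.8 − 4819.0) / 4819.0 = 324.8 / 4819.0 = 6.74% ≈ 6.7%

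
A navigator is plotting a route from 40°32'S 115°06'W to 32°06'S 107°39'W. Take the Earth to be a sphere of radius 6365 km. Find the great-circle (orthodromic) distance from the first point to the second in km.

cos σ = sin φ₁ sin φ₂ + cos φ₁ cos φ₂ cos Δλ
      = sin(-40.53°)sin(-32.10°) + cos(-40.53°)cos(-32.10°)cos(7.45°) = 0.9838
σ = 10.342° → d = Rσ = 6365·0.18051 = 1149 km

1149 km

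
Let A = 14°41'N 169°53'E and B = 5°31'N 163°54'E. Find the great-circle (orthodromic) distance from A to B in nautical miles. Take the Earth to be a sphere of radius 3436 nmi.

653 nmi

Haversine: a = sin²(Δφ/2)+cos φ₁ cos φ₂ sin²(Δλ/2) = 0.00901;  σ = 2·atan2(√a,√(1−a))
σ = 10.892° → d = Rσ = 3436·0.19011 = 653 nmi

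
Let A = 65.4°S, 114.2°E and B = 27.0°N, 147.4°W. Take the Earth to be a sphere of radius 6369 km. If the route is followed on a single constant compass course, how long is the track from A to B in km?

13502 km

Rhumb course C = atan2(Δλ, Δψ) with Δψ = ln[tan(π/4+φ₂/2)/tan(π/4+φ₁/2)] = +2.0128, Δλ = +1.7174 → C = 40.47°
d = R·|Δφ| / |cos C| = 6369·1.61268 / 0.76072 = 13502 km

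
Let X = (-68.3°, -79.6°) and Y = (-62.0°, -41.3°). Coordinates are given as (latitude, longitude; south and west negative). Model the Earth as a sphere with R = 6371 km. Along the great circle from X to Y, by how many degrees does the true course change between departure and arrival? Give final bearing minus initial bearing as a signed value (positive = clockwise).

At departure: θ₁ = atan2(sin Δλ cos φ₂, cos φ₁ sin φ₂ − sin φ₁ cos φ₂ cos Δλ) = 86.88°
At arrival: θ₂ = atan2(sin Δλ cos φ₁, −cos φ₂ sin φ₁ + sin φ₂ cos φ₁ cos Δλ) = 51.85°
Δθ = θ₂ − θ₁ = -35.0°

-35.0°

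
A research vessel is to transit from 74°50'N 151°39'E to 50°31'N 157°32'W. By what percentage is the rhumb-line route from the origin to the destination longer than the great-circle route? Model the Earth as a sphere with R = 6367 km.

2.6%

Great circle: σ = 0.5548 rad → d_gc = Rσ = 3532.1 km
Rhumb: Δφ = -0.4244, Δλ = +0.8869, Δψ = -0.9916, q = Δφ/Δψ = 0.4280 → d_rh = R√(Δφ²+q²Δλ²) = 3625.3 km
Excess = (3625.3 − 3532.1) / 3532.1 = 93.2 / 3532.1 = 2.64% ≈ 2.6%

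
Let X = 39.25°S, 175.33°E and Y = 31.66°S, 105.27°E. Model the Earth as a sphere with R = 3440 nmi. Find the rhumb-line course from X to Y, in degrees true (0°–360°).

Δψ = ln[tan(π/4+φ₂/2)/tan(π/4+φ₁/2)] = +0.1629
Δλ = -1.2228 rad (taken the short way round)
course = atan2(Δλ, Δψ) = 277.59°

277.6°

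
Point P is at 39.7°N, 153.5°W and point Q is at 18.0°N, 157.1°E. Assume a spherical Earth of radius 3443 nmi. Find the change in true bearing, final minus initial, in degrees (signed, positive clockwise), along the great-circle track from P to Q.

-25.5°

Initial bearing θ₁ = atan2(sin Δλ cos φ₂, cos φ₁ sin φ₂ − sin φ₁ cos φ₂ cos Δλ) = 257.69°
Final bearing θ₂ = (initial bearing from the destination back to the start) + 180° = 232.22°
Δθ = θ₂ − θ₁ = -25.5°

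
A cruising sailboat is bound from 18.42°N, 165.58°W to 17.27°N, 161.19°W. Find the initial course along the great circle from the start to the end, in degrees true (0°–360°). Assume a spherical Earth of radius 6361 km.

θ = atan2( sin Δλ·cos φ₂ ,  cos φ₁ sin φ₂ − sin φ₁ cos φ₂ cos Δλ )
  = atan2(+0.0731, -0.0192) = 104.71°

104.7°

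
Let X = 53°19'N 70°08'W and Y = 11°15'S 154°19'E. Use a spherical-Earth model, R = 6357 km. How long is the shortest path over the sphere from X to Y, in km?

cos σ = sin φ₁ sin φ₂ + cos φ₁ cos φ₂ cos Δλ
      = sin(53.32°)sin(-11.25°) + cos(53.32°)cos(-11.25°)cos(-135.55°) = -0.5747
σ = 125.080° → d = Rσ = 6357·2.18305 = 13878 km

13878 km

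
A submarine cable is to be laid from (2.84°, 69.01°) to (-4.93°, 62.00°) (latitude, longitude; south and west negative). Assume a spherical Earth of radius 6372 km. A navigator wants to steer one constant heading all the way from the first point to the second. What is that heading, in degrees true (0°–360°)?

Meridional parts: M(φ₁)=+0.0496, M(φ₂)=-0.0862 → ΔM = -0.1357;  Δλ = -0.1223 rad
tan C = Δλ / ΔM = +0.9013 → C = 222.03°

222.0°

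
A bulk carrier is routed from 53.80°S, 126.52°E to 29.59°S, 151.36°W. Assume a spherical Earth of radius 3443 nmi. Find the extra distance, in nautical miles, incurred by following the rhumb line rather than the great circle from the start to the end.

Great circle: cos σ = sin φ₁ sin φ₂ + cos φ₁ cos φ₂ cos Δλ,  σ = 1.0828 rad → d_gc = 3727.990 nmi
Rhumb line: Δψ = +0.5772, q = Δφ/Δψ = 0.7321, d_rh = R√(Δφ²+q²Δλ²) = 3894.493 nmi
Excess = 3894.493 − 3727.990 = 166.503 ≈ 167 nmi

167 nmi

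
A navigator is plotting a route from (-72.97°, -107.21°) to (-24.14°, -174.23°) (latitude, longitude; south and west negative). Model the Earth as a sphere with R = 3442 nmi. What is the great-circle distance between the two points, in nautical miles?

Haversine: a = sin²(Δφ/2)+cos φ₁ cos φ₂ sin²(Δλ/2) = 0.25231;  σ = 2·atan2(√a,√(1−a))
σ = 60.305° → d = Rσ = 3442·1.05253 = 3623 nmi

3623 nmi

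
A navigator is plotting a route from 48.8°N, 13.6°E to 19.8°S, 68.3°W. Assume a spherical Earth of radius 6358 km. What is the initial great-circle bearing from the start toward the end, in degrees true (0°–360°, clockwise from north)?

θ = atan2( sin Δλ·cos φ₂ ,  cos φ₁ sin φ₂ − sin φ₁ cos φ₂ cos Δλ )
  = atan2(-0.9315, -0.3229) = 250.88°

250.9°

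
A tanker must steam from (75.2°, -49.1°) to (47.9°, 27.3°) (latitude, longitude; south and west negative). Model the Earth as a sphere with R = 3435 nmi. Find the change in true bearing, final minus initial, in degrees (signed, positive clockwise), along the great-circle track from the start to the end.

+70.9°

At departure: θ₁ = atan2(sin Δλ cos φ₂, cos φ₁ sin φ₂ − sin φ₁ cos φ₂ cos Δλ) = 86.74°
At arrival: θ₂ = atan2(sin Δλ cos φ₁, −cos φ₂ sin φ₁ + sin φ₂ cos φ₁ cos Δλ) = 157.64°
Δθ = θ₂ − θ₁ = +70.9°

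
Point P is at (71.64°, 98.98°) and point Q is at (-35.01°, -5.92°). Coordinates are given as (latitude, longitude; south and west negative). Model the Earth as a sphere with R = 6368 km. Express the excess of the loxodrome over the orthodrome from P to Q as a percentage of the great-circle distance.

Great circle: σ = 2.2279 rad → d_gc = Rσ = 14187.5 km
Rhumb: Δφ = -1.8614, Δλ = -1.8309, Δψ = -2.4756, q = Δφ/Δψ = 0.7519 → d_rh = R√(Δφ²+q²Δλ²) = 14742.7 km
Excess = (14742.7 − 14187.5) / 14187.5 = 555.2 / 14187.5 = 3.91% ≈ 3.9%

3.9%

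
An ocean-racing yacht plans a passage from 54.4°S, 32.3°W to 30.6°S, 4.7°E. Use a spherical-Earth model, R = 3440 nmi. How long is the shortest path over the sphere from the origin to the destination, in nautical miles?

2132 nmi

Haversine: a = sin²(Δφ/2)+cos φ₁ cos φ₂ sin²(Δλ/2) = 0.09297;  σ = 2·atan2(√a,√(1−a))
σ = 35.505° → d = Rσ = 3440·0.61968 = 2132 nmi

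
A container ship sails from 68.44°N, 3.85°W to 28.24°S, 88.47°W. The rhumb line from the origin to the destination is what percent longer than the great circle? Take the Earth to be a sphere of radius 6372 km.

Great circle: σ = 1.9929 rad → d_gc = Rσ = 12698.9 km
Rhumb: Δφ = -1.6874, Δλ = -1.4769, Δψ = -2.1728, q = Δφ/Δψ = 0.7766 → d_rh = R√(Δφ²+q²Δλ²) = 13000.7 km
Excess = (13000.7 − 12698.9) / 12698.9 = 301.8 / 12698.9 = 2.38% ≈ 2.4%

2.4%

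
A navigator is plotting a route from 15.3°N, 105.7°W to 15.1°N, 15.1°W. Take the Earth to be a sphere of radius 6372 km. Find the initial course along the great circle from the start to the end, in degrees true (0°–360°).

75.3°

θ = atan2( sin Δλ·cos φ₂ ,  cos φ₁ sin φ₂ − sin φ₁ cos φ₂ cos Δλ )
  = atan2(+0.9654, +0.2539) = 75.26°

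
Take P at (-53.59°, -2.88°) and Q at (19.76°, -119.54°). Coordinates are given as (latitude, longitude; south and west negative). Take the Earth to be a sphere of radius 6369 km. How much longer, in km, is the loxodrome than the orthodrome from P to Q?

Great circle: cos σ = sin φ₁ sin φ₂ + cos φ₁ cos φ₂ cos Δλ,  σ = 2.1208 rad → d_gc = 13507.7 km
Rhumb line: Δψ = +1.4640, q = Δφ/Δψ = 0.8745, d_rh = R√(Δφ²+q²Δλ²) = 13966.9 km
Excess = 13966.9 − 13507.7 = 459.2 ≈ 459 km

459 km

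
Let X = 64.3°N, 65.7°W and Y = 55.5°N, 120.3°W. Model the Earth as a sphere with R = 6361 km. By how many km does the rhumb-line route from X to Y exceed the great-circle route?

Great circle: cos σ = sin φ₁ sin φ₂ + cos φ₁ cos φ₂ cos Δλ,  σ = 0.4845 rad → d_gc = 3082.2 km
Rhumb line: Δψ = -0.3084, q = Δφ/Δψ = 0.4981, d_rh = R√(Δφ²+q²Δλ²) = 3173.3 km
Excess = 3173.3 − 3082.2 = 91.1 ≈ 91 km

91 km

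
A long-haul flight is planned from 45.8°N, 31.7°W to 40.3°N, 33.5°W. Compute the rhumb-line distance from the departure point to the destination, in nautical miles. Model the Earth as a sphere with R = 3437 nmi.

339 nmi

Δψ = ln[tan(π/4+φ₂/2)/tan(π/4+φ₁/2)] = -0.1315;  Δφ = -0.0960 rad,  Δλ = -0.0314 rad
q = Δφ/Δψ = 0.7300
d = R·√(Δφ² + q²Δλ²) = 3437·0.09869 = 339 nmi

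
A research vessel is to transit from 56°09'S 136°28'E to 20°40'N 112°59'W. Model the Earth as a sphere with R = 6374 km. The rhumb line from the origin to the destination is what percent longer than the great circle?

3.2%

Great circle: σ = 2.0670 rad → d_gc = Rσ = 13174.8 km
Rhumb: Δφ = +1.3407, Δλ = +1.9295, Δψ = +1.5585, q = Δφ/Δψ = 0.8602 → d_rh = R√(Δφ²+q²Δλ²) = 13599.8 km
Excess = (13599.8 − 13174.8) / 13174.8 = 425.0 / 13174.8 = 3.23% ≈ 3.2%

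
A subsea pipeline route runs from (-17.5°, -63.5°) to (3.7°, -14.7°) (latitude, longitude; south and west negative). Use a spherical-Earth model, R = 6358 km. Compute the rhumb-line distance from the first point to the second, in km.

5839 km

Rhumb course C = atan2(Δλ, Δψ) with Δψ = ln[tan(π/4+φ₂/2)/tan(π/4+φ₁/2)] = +0.3749, Δλ = +0.8517 → C = 66.24°
d = R·|Δφ| / |cos C| = 6358·0.37001 / 0.40288 = 5839 km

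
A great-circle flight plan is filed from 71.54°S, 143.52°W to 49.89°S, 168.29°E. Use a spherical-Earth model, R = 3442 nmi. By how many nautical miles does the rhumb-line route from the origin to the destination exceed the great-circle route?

Great circle: cos σ = sin φ₁ sin φ₂ + cos φ₁ cos φ₂ cos Δλ,  σ = 0.5327 rad → d_gc = 1833.4 nmi
Rhumb line: Δψ = +0.8094, q = Δφ/Δψ = 0.4669, d_rh = R√(Δφ²+q²Δλ²) = 1875.7 nmi
Excess = 1875.7 − 1833.4 = 42.3 ≈ 42 nmi

42 nmi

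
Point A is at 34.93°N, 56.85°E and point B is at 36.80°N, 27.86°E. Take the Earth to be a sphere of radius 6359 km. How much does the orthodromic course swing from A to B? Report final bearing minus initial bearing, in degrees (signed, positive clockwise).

-17.2°

At departure: θ₁ = atan2(sin Δλ cos φ₂, cos φ₁ sin φ₂ − sin φ₁ cos φ₂ cos Δλ) = 283.07°
At arrival: θ₂ = atan2(sin Δλ cos φ₁, −cos φ₂ sin φ₁ + sin φ₂ cos φ₁ cos Δλ) = 265.84°
Δθ = θ₂ − θ₁ = -17.2°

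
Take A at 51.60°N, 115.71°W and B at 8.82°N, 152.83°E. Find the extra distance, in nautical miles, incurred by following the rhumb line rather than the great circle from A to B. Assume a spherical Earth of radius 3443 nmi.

Great circle: cos σ = sin φ₁ sin φ₂ + cos φ₁ cos φ₂ cos Δλ,  σ = 1.4661 rad → d_gc = 5047.7 nmi
Rhumb line: Δψ = -0.9003, q = Δφ/Δψ = 0.8293, d_rh = R√(Δφ²+q²Δλ²) = 5232.9 nmi
Excess = 5232.9 − 5047.7 = 185.2 ≈ 185 nmi

185 nmi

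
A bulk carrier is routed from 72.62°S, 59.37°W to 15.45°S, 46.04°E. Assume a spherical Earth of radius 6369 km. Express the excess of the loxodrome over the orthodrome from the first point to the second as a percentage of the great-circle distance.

Great circle: σ = 1.3921 rad → d_gc = Rσ = 8866.4 km
Rhumb: Δφ = +0.9978, Δλ = +1.8398, Δψ = +1.6054, q = Δφ/Δψ = 0.6215 → d_rh = R√(Δφ²+q²Δλ²) = 9665.7 km
Excess = (9665.7 − 8866.4) / 8866.4 = 799.3 / 8866.4 = 9.01% ≈ 9.0%

9.0%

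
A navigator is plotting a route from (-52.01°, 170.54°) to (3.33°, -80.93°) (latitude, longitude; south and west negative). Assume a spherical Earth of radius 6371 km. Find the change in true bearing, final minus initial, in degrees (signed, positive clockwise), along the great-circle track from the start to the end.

-65.8°

Initial bearing θ₁ = atan2(sin Δλ cos φ₂, cos φ₁ sin φ₂ − sin φ₁ cos φ₂ cos Δλ) = 102.76°
Final bearing θ₂ = (initial bearing from the destination back to the start) + 180° = 36.97°
Δθ = θ₂ − θ₁ = -65.8°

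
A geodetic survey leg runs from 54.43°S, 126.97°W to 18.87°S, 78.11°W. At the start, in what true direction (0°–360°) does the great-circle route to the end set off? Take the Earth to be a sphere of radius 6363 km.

65.9°

N = sin Δλ·cos φ₂ = +0.7126;  D = cos φ₁ sin φ₂ − sin φ₁ cos φ₂ cos Δλ = +0.3182
initial course = atan2(N, D) = 65.94°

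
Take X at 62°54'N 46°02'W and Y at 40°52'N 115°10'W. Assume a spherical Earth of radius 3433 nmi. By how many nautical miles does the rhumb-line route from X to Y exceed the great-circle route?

111 nmi

Great circle: cos σ = sin φ₁ sin φ₂ + cos φ₁ cos φ₂ cos Δλ,  σ = 0.7881 rad → d_gc = 2705.6 nmi
Rhumb line: Δψ = -0.6402, q = Δφ/Δψ = 0.6007, d_rh = R√(Δφ²+q²Δλ²) = 2816.8 nmi
Excess = 2816.8 − 2705.6 = 111.2 ≈ 111 nmi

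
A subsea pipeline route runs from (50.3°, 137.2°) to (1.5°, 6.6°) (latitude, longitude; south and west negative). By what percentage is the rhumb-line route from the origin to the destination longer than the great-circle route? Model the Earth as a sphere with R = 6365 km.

Great circle: σ = 1.9773 rad → d_gc = Rσ = 12585.6 km
Rhumb: Δφ = -0.8517, Δλ = -2.2794, Δψ = -0.9927, q = Δφ/Δψ = 0.8580 → d_rh = R√(Δφ²+q²Δλ²) = 13577.6 km
Excess = (13577.6 − 12585.6) / 12585.6 = 992.0 / 12585.6 = 7.88% ≈ 7.9%

7.9%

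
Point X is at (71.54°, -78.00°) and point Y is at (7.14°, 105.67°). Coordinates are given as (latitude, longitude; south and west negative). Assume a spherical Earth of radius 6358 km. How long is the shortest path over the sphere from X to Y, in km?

cos σ = sin φ₁ sin φ₂ + cos φ₁ cos φ₂ cos Δλ
      = sin(71.54°)sin(7.14°) + cos(71.54°)cos(7.14°)cos(-176.33°) = -0.1956
σ = 101.282° → d = Rσ = 6358·1.76771 = 11239 km

11239 km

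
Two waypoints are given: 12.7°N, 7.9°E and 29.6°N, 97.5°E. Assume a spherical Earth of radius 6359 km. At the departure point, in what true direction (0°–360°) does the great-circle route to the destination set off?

N = sin Δλ·cos φ₂ = +0.8695;  D = cos φ₁ sin φ₂ − sin φ₁ cos φ₂ cos Δλ = +0.4805
initial course = atan2(N, D) = 61.07°

61.1°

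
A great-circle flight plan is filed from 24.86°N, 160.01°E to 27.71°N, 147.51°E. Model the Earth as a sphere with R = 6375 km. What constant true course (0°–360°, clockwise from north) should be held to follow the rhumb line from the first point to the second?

284.3°

Meridional parts: M(φ₁)=+0.4482, M(φ₂)=+0.5037 → ΔM = +0.0555;  Δλ = -0.2182 rad
tan C = Δλ / ΔM = -3.9319 → C = 284.27°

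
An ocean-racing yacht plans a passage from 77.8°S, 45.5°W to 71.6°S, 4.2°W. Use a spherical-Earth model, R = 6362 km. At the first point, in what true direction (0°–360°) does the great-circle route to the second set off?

81.5°

N = sin Δλ·cos φ₂ = +0.2083;  D = cos φ₁ sin φ₂ − sin φ₁ cos φ₂ cos Δλ = +0.0313
initial course = atan2(N, D) = 81.47°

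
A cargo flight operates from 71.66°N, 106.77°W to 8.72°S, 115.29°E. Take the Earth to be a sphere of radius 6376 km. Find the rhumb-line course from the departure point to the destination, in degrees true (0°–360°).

230.6°

Δψ = ln[tan(π/4+φ₂/2)/tan(π/4+φ₁/2)] = -1.9765
Δλ = -2.4075 rad (taken the short way round)
course = atan2(Δλ, Δψ) = 230.62°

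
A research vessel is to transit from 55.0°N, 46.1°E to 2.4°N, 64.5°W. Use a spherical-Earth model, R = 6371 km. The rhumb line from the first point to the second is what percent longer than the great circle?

5.7%

Great circle: σ = 1.7389 rad → d_gc = Rσ = 11078.6 km
Rhumb: Δφ = -0.9180, Δλ = -1.9303, Δψ = -1.1123, q = Δφ/Δψ = 0.8253 → d_rh = R√(Δφ²+q²Δλ²) = 11714.6 km
Excess = (11714.6 − 11078.6) / 11078.6 = 636.0 / 11078.6 = 5.74% ≈ 5.7%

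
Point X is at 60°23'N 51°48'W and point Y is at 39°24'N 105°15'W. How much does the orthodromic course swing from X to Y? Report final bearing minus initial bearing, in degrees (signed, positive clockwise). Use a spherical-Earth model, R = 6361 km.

At departure: θ₁ = atan2(sin Δλ cos φ₂, cos φ₁ sin φ₂ − sin φ₁ cos φ₂ cos Δλ) = 262.08°
At arrival: θ₂ = atan2(sin Δλ cos φ₁, −cos φ₂ sin φ₁ + sin φ₂ cos φ₁ cos Δλ) = 219.30°
Δθ = θ₂ − θ₁ = -42.8°

-42.8°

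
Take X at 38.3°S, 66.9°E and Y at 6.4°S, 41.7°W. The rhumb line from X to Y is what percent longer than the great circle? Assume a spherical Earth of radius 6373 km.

Great circle: σ = 1.7514 rad → d_gc = Rσ = 11161.9 km
Rhumb: Δφ = +0.5568, Δλ = -1.8954, Δψ = +0.6127, q = Δφ/Δψ = 0.9087 → d_rh = R√(Δφ²+q²Δλ²) = 11535.7 km
Excess = (11535.7 − 11161.9) / 11161.9 = 373.8 / 11161.9 = 3.349% ≈ 3.3%

3.3%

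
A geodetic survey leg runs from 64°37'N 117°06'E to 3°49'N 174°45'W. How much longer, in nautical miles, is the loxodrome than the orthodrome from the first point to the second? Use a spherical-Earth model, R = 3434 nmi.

Great circle: cos σ = sin φ₁ sin φ₂ + cos φ₁ cos φ₂ cos Δλ,  σ = 1.3497 rad → d_gc = 4634.8 nmi
Rhumb line: Δψ = -1.4241, q = Δφ/Δψ = 0.7452, d_rh = R√(Δφ²+q²Δλ²) = 4747.9 nmi
Excess = 4747.9 − 4634.8 = 113.1 ≈ 113 nmi

113 nmi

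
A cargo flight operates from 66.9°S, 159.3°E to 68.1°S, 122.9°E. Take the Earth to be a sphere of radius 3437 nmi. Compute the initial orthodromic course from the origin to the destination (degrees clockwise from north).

248.3°

θ = atan2( sin Δλ·cos φ₂ ,  cos φ₁ sin φ₂ − sin φ₁ cos φ₂ cos Δλ )
  = atan2(-0.2213, -0.0879) = 248.34°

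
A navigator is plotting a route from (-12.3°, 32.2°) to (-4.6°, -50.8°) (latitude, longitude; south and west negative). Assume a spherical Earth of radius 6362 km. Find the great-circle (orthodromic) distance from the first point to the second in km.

9127 km

cos σ = sin φ₁ sin φ₂ + cos φ₁ cos φ₂ cos Δλ
      = sin(-12.30°)sin(-4.60°) + cos(-12.30°)cos(-4.60°)cos(-83.00°) = 0.1358
σ = 82.197° → d = Rσ = 6362·1.43460 = 9127 km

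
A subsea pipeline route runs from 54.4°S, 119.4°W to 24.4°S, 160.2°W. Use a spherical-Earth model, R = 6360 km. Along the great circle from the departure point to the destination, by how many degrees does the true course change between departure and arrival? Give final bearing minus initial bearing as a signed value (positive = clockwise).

At departure: θ₁ = atan2(sin Δλ cos φ₂, cos φ₁ sin φ₂ − sin φ₁ cos φ₂ cos Δλ) = 298.27°
At arrival: θ₂ = atan2(sin Δλ cos φ₁, −cos φ₂ sin φ₁ + sin φ₂ cos φ₁ cos Δλ) = 325.74°
Δθ = θ₂ − θ₁ = +27.5°

+27.5°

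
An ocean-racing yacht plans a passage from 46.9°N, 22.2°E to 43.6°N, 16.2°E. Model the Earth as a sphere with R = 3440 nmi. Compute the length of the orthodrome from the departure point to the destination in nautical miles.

Haversine: a = sin²(Δφ/2)+cos φ₁ cos φ₂ sin²(Δλ/2) = 0.00218;  σ = 2·atan2(√a,√(1−a))
σ = 5.358° → d = Rσ = 3440·0.09351 = 322 nmi

322 nmi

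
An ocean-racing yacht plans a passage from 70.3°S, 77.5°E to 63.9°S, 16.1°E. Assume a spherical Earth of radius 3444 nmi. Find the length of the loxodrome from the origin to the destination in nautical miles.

Δψ = ln[tan(π/4+φ₂/2)/tan(π/4+φ₁/2)] = +0.2889;  Δφ = +0.1117 rad,  Δλ = -1.0716 rad
q = Δφ/Δψ = 0.3866
d = R·√(Δφ² + q²Δλ²) = 3444·0.42913 = 1478 nmi

1478 nmi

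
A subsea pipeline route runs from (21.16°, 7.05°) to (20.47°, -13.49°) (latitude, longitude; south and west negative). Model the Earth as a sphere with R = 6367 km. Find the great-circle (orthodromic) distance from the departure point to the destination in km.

2133 km

cos σ = sin φ₁ sin φ₂ + cos φ₁ cos φ₂ cos Δλ
      = sin(21.16°)sin(20.47°) + cos(21.16°)cos(20.47°)cos(-20.54°) = 0.9444
σ = 19.199° → d = Rσ = 6367·0.33508 = 2133 km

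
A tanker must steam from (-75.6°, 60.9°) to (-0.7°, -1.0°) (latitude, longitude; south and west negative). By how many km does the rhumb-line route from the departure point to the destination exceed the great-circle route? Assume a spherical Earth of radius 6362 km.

224 km

Great circle: cos σ = sin φ₁ sin φ₂ + cos φ₁ cos φ₂ cos Δλ,  σ = 1.4415 rad → d_gc = 9170.7 km
Rhumb line: Δψ = +2.0566, q = Δφ/Δψ = 0.6356, d_rh = R√(Δφ²+q²Δλ²) = 9394.4 km
Excess = 9394.4 − 9170.7 = 223.7 ≈ 224 km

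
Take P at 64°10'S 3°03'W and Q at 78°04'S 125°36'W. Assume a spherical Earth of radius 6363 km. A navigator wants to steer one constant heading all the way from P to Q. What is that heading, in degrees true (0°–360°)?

249.8°

Δψ = ln[tan(π/4+φ₂/2)/tan(π/4+φ₁/2)] = -0.7859
Δλ = -2.1389 rad (taken the short way round)
course = atan2(Δλ, Δψ) = 249.83°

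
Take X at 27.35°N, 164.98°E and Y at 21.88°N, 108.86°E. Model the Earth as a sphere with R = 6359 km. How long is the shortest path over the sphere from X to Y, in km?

5649 km

cos σ = sin φ₁ sin φ₂ + cos φ₁ cos φ₂ cos Δλ
      = sin(27.35°)sin(21.88°) + cos(27.35°)cos(21.88°)cos(-56.12°) = 0.6307
σ = 50.899° → d = Rσ = 6359·0.88836 = 5649 km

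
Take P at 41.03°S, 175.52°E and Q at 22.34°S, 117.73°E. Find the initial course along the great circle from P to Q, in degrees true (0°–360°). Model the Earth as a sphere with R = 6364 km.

θ = atan2( sin Δλ·cos φ₂ ,  cos φ₁ sin φ₂ − sin φ₁ cos φ₂ cos Δλ )
  = atan2(-0.7826, +0.0369) = 272.70°

272.7°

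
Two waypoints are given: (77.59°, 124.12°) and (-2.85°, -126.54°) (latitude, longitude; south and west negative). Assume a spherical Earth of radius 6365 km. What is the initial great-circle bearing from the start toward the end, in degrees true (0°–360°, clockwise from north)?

N = sin Δλ·cos φ₂ = +0.9424;  D = cos φ₁ sin φ₂ − sin φ₁ cos φ₂ cos Δλ = +0.3123
initial course = atan2(N, D) = 71.66°

71.7°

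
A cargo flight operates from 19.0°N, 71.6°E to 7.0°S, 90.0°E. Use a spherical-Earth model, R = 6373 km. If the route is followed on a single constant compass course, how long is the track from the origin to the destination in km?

3526 km

Δψ = ln[tan(π/4+φ₂/2)/tan(π/4+φ₁/2)] = -0.4603;  Δφ = -0.4538 rad,  Δλ = +0.3211 rad
q = Δφ/Δψ = 0.9858
d = R·√(Δφ² + q²Δλ²) = 6373·0.55330 = 3526 km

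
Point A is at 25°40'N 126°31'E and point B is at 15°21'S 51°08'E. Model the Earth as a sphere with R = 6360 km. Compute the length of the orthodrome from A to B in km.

cos σ = sin φ₁ sin φ₂ + cos φ₁ cos φ₂ cos Δλ
      = sin(25.67°)sin(-15.35°) + cos(25.67°)cos(-15.35°)cos(-75.38°) = 0.1047
σ = 83.991° → d = Rσ = 6360·1.46592 = 9323 km

9323 km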